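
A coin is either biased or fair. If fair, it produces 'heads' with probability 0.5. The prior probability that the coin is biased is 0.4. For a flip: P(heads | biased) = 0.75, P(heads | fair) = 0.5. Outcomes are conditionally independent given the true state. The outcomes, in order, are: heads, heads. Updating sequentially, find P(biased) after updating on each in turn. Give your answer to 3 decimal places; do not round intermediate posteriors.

After 'heads': P(biased) = 0.75·0.4000 / (0.75·0.4000 + 0.5·0.6000) ≈ 0.5000
After 'heads': P(biased) = 0.75·0.5000 / (0.75·0.5000 + 0.5·0.5000) ≈ 0.6000

0.600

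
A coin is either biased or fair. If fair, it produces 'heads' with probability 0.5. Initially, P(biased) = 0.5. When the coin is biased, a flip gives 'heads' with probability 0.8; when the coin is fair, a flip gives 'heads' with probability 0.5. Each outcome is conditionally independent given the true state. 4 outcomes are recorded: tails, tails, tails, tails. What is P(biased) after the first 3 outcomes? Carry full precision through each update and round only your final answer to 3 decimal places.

0.060

Apply Bayes' rule sequentially, carrying P(biased) forward.
After 'tails': P(biased) = 0.2·0.5000 / (0.2·0.5000 + 0.5·0.5000) ≈ 0.2857
After 'tails': P(biased) = 0.2·0.2857 / (0.2·0.2857 + 0.5·0.7143) ≈ 0.1379
After 'tails': P(biased) = 0.2·0.1379 / (0.2·0.1379 + 0.5·0.8621) ≈ 0.0602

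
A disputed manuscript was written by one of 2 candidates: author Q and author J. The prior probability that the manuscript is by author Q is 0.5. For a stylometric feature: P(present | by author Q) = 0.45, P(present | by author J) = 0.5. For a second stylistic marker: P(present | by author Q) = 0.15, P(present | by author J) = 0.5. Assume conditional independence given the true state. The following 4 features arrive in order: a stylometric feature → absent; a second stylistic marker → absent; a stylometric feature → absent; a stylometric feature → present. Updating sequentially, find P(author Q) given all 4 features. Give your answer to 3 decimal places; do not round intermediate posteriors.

0.649

After a stylometric feature='absent': P(author Q) = 0.55·0.5000 / (0.55·0.5000 + 0.5·0.5000) ≈ 0.5238
After a second stylistic marker='absent': P(author Q) = 0.85·0.5238 / (0.85·0.5238 + 0.5·0.4762) ≈ 0.6516
After a stylometric feature='absent': P(author Q) = 0.55·0.6516 / (0.55·0.6516 + 0.5·0.3484) ≈ 0.6729
After a stylometric feature='present': P(author Q) = 0.45·0.6729 / (0.45·0.6729 + 0.5·0.3271) ≈ 0.6493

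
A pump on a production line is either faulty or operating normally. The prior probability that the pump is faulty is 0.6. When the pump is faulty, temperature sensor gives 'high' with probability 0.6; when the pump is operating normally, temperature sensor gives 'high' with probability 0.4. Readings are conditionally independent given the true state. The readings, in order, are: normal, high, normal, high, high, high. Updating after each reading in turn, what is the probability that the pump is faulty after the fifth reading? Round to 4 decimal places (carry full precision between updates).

0.6923

Each posterior becomes the prior for the next update.
After 'normal': P(faulty) = 0.4·0.6000 / (0.4·0.6000 + 0.6·0.4000) ≈ 0.5000
After 'high': P(faulty) = 0.6·0.5000 / (0.6·0.5000 + 0.4·0.5000) ≈ 0.6000
After 'normal': P(faulty) = 0.4·0.6000 / (0.4·0.6000 + 0.6·0.4000) ≈ 0.5000
After 'high': P(faulty) = 0.6·0.5000 / (0.6·0.5000 + 0.4·0.5000) ≈ 0.6000
After 'high': P(faulty) = 0.6·0.6000 / (0.6·0.6000 + 0.4·0.4000) ≈ 0.6923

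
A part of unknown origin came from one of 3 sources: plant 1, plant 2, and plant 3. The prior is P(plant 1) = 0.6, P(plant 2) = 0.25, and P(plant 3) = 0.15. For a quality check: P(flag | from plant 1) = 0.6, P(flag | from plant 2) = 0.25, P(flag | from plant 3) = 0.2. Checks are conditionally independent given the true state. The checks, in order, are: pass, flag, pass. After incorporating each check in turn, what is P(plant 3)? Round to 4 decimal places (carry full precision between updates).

Each posterior becomes the prior for the next update.
After 'pass': normaliser = 0.4·0.6000 + 0.75·0.2500 + 0.8·0.1500; P(plant 1) ≈ 0.4384, P(plant 2) ≈ 0.3425, P(plant 3) ≈ 0.2192
After 'flag': normaliser = 0.6·0.4384 + 0.25·0.3425 + 0.2·0.2192; P(plant 1) ≈ 0.6702, P(plant 2) ≈ 0.2182, P(plant 3) ≈ 0.1117
After 'pass': normaliser = 0.4·0.6702 + 0.75·0.2182 + 0.8·0.1117; P(plant 1) ≈ 0.5145, P(plant 2) ≈ 0.3140, P(plant 3) ≈ 0.1715

0.1715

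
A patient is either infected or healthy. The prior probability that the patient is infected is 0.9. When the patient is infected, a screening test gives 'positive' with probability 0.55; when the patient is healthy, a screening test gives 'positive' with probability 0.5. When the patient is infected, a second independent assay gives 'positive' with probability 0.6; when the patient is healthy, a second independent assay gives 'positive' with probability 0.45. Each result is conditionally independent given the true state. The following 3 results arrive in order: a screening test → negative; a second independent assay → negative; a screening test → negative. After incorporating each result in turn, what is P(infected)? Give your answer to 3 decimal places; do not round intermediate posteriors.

After a screening test='negative': P(infected) = 0.45·0.9000 / (0.45·0.9000 + 0.5·0.1000) ≈ 0.8901
After a second independent assay='negative': P(infected) = 0.4·0.8901 / (0.4·0.8901 + 0.55·0.1099) ≈ 0.8549
After a screening test='negative': P(infected) = 0.45·0.8549 / (0.45·0.8549 + 0.5·0.1451) ≈ 0.8413

0.841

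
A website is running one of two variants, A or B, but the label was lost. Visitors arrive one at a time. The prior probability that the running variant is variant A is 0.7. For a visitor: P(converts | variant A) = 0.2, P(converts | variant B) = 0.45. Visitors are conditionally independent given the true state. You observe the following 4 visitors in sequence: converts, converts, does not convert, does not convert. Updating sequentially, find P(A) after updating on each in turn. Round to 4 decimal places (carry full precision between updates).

After 'converts': P(A) = 0.2·0.7000 / (0.2·0.7000 + 0.45·0.3000) ≈ 0.5091
After 'converts': P(A) = 0.2·0.5091 / (0.2·0.5091 + 0.45·0.4909) ≈ 0.3155
After 'does not convert': P(A) = 0.8·0.3155 / (0.8·0.3155 + 0.55·0.6845) ≈ 0.4013
After 'does not convert': P(A) = 0.8·0.4013 / (0.8·0.4013 + 0.55·0.5987) ≈ 0.4937

0.4937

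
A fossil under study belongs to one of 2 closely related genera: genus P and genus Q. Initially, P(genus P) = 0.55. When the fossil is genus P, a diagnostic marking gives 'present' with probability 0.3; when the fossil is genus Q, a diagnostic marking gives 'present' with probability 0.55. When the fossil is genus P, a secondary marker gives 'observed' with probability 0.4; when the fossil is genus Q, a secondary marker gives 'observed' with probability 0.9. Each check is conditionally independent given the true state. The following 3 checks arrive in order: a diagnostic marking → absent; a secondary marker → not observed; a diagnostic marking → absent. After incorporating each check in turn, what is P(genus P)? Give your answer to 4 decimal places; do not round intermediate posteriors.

After a diagnostic marking='absent': P(genus P) = 0.7·0.5500 / (0.7·0.5500 + 0.45·0.4500) ≈ 0.6553
After a secondary marker='not observed': P(genus P) = 0.6·0.6553 / (0.6·0.6553 + 0.1·0.3447) ≈ 0.9194
After a diagnostic marking='absent': P(genus P) = 0.7·0.9194 / (0.7·0.9194 + 0.45·0.0806) ≈ 0.9467

0.9467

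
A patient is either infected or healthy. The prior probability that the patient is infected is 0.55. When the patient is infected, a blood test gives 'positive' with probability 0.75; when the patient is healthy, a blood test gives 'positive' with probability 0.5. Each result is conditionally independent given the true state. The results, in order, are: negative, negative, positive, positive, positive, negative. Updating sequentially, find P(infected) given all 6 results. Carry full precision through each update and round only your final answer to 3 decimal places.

0.340

After 'negative': P(infected) = 0.25·0.5500 / (0.25·0.5500 + 0.5·0.4500) ≈ 0.3793
After 'negative': P(infected) = 0.25·0.3793 / (0.25·0.3793 + 0.5·0.6207) ≈ 0.2340
After 'positive': P(infected) = 0.75·0.2340 / (0.75·0.2340 + 0.5·0.7660) ≈ 0.3143
After 'positive': P(infected) = 0.75·0.3143 / (0.75·0.3143 + 0.5·0.6857) ≈ 0.4074
After 'positive': P(infected) = 0.75·0.4074 / (0.75·0.4074 + 0.5·0.5926) ≈ 0.5077
After 'negative': P(infected) = 0.25·0.5077 / (0.25·0.5077 + 0.5·0.4923) ≈ 0.3402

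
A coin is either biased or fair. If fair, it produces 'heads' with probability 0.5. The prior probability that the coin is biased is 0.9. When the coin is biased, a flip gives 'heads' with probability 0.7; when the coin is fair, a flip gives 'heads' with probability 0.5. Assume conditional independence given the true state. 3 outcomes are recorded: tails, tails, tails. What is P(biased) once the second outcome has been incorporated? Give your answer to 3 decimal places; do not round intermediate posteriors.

0.764

After 'tails': P(biased) = 0.3·0.9000 / (0.3·0.9000 + 0.5·0.1000) ≈ 0.8438
After 'tails': P(biased) = 0.3·0.8438 / (0.3·0.8438 + 0.5·0.1562) ≈ 0.7642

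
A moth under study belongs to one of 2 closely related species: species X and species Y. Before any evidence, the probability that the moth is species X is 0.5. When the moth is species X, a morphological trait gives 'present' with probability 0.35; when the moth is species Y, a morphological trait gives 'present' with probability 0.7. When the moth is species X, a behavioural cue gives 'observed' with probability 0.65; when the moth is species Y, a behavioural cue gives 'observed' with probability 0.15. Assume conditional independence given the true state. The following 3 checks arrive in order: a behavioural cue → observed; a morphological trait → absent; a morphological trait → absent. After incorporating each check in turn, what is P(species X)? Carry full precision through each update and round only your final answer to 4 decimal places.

After a behavioural cue='observed': P(species X) = 0.65·0.5000 / (0.65·0.5000 + 0.15·0.5000) ≈ 0.8125
After a morphological trait='absent': P(species X) = 0.65·0.8125 / (0.65·0.8125 + 0.3·0.1875) ≈ 0.9037
After a morphological trait='absent': P(species X) = 0.65·0.9037 / (0.65·0.9037 + 0.3·0.0963) ≈ 0.9531

0.9531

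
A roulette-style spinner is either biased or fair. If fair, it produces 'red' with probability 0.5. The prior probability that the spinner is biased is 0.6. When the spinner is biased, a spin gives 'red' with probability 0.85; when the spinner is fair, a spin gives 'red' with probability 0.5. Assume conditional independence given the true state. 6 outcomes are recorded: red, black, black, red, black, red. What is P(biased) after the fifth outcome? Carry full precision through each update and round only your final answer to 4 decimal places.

After 'red': P(biased) = 0.85·0.6000 / (0.85·0.6000 + 0.5·0.4000) ≈ 0.7183
After 'black': P(biased) = 0.15·0.7183 / (0.15·0.7183 + 0.5·0.2817) ≈ 0.4334
After 'black': P(biased) = 0.15·0.4334 / (0.15·0.4334 + 0.5·0.5666) ≈ 0.1867
After 'red': P(biased) = 0.85·0.1867 / (0.85·0.1867 + 0.5·0.8133) ≈ 0.2807
After 'black': P(biased) = 0.15·0.2807 / (0.15·0.2807 + 0.5·0.7193) ≈ 0.1048

0.1048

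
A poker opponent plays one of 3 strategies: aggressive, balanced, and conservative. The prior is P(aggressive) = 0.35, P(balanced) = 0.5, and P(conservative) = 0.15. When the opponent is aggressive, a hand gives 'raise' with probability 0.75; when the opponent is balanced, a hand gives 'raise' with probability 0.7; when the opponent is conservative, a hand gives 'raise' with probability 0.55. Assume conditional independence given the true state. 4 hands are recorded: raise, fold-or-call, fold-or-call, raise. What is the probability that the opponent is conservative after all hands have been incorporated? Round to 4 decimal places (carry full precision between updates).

Each posterior becomes the prior for the next update.
After 'raise': normaliser = 0.75·0.3500 + 0.7·0.5000 + 0.55·0.1500; P(aggressive) ≈ 0.3777, P(balanced) ≈ 0.5036, P(conservative) ≈ 0.1187
After 'fold-or-call': normaliser = 0.25·0.3777 + 0.3·0.5036 + 0.45·0.1187; P(aggressive) ≈ 0.3159, P(balanced) ≈ 0.5054, P(conservative) ≈ 0.1787
After 'fold-or-call': normaliser = 0.25·0.3159 + 0.3·0.5054 + 0.45·0.1787; P(aggressive) ≈ 0.2539, P(balanced) ≈ 0.4875, P(conservative) ≈ 0.2586
After 'raise': normaliser = 0.75·0.2539 + 0.7·0.4875 + 0.55·0.2586; P(aggressive) ≈ 0.2826, P(balanced) ≈ 0.5064, P(conservative) ≈ 0.2110

0.2110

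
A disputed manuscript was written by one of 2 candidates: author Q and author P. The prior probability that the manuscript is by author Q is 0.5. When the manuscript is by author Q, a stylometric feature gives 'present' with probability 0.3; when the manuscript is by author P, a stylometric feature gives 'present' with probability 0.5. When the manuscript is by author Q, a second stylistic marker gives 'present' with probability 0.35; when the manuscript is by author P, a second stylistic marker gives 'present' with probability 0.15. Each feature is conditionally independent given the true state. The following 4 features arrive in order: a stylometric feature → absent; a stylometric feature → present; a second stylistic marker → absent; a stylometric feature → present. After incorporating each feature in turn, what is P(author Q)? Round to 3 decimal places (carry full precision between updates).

0.278

Apply Bayes' rule sequentially, carrying P(author Q) forward.
After a stylometric feature='absent': P(author Q) = 0.7·0.5000 / (0.7·0.5000 + 0.5·0.5000) ≈ 0.5833
After a stylometric feature='present': P(author Q) = 0.3·0.5833 / (0.3·0.5833 + 0.5·0.4167) ≈ 0.4565
After a second stylistic marker='absent': P(author Q) = 0.65·0.4565 / (0.65·0.4565 + 0.85·0.5435) ≈ 0.3911
After a stylometric feature='present': P(author Q) = 0.3·0.3911 / (0.3·0.3911 + 0.5·0.6089) ≈ 0.2782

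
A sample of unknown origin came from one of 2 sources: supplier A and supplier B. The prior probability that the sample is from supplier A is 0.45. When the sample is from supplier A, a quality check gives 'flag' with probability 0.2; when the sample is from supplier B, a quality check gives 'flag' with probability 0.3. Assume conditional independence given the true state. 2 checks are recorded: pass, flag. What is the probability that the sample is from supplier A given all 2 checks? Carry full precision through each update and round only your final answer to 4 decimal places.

After 'pass': P(supplier A) = 0.8·0.4500 / (0.8·0.4500 + 0.7·0.5500) ≈ 0.4832
After 'flag': P(supplier A) = 0.2·0.4832 / (0.2·0.4832 + 0.3·0.5168) ≈ 0.3840

0.3840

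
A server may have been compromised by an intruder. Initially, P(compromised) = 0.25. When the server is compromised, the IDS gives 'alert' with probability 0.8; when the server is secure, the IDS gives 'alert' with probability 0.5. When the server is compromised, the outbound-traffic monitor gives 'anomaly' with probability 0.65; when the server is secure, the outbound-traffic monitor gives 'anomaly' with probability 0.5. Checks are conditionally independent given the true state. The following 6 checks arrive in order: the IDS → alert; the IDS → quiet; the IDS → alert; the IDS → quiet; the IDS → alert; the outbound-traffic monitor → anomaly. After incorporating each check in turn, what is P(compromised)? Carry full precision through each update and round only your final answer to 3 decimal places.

0.221

After the IDS='alert': P(compromised) = 0.8·0.2500 / (0.8·0.2500 + 0.5·0.7500) ≈ 0.3478
After the IDS='quiet': P(compromised) = 0.2·0.3478 / (0.2·0.3478 + 0.5·0.6522) ≈ 0.1758
After the IDS='alert': P(compromised) = 0.8·0.1758 / (0.8·0.1758 + 0.5·0.8242) ≈ 0.2545
After the IDS='quiet': P(compromised) = 0.2·0.2545 / (0.2·0.2545 + 0.5·0.7455) ≈ 0.1201
After the IDS='alert': P(compromised) = 0.8·0.1201 / (0.8·0.1201 + 0.5·0.8799) ≈ 0.1793
After the outbound-traffic monitor='anomaly': P(compromised) = 0.65·0.1793 / (0.65·0.1793 + 0.5·0.8207) ≈ 0.2212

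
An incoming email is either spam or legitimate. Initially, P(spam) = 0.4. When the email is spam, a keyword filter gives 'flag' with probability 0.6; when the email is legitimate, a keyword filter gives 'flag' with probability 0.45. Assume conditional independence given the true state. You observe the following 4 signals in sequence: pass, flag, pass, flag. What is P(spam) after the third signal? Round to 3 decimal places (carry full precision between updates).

0.320

After 'pass': P(spam) = 0.4·0.4000 / (0.4·0.4000 + 0.55·0.6000) ≈ 0.3265
After 'flag': P(spam) = 0.6·0.3265 / (0.6·0.3265 + 0.45·0.6735) ≈ 0.3926
After 'pass': P(spam) = 0.4·0.3926 / (0.4·0.3926 + 0.55·0.6074) ≈ 0.3198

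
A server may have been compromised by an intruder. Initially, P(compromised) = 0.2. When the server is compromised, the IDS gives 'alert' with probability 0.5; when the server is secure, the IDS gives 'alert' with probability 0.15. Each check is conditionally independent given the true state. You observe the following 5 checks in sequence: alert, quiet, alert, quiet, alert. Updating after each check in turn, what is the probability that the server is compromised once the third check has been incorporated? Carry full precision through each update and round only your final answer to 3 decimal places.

0.620

After 'alert': P(compromised) = 0.5·0.2000 / (0.5·0.2000 + 0.15·0.8000) ≈ 0.4545
After 'quiet': P(compromised) = 0.5·0.4545 / (0.5·0.4545 + 0.85·0.5455) ≈ 0.3289
After 'alert': P(compromised) = 0.5·0.3289 / (0.5·0.3289 + 0.15·0.6711) ≈ 0.6203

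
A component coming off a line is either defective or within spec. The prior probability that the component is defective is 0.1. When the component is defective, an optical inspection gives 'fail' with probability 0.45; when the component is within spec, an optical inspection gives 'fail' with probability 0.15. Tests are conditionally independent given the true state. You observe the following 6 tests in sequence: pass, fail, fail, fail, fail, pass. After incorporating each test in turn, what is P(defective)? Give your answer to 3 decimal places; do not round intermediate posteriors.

Each posterior becomes the prior for the next update.
After 'pass': P(defective) = 0.55·0.1000 / (0.55·0.1000 + 0.85·0.9000) ≈ 0.0671
After 'fail': P(defective) = 0.45·0.0671 / (0.45·0.0671 + 0.15·0.9329) ≈ 0.1774
After 'fail': P(defective) = 0.45·0.1774 / (0.45·0.1774 + 0.15·0.8226) ≈ 0.3929
After 'fail': P(defective) = 0.45·0.3929 / (0.45·0.3929 + 0.15·0.6071) ≈ 0.6600
After 'fail': P(defective) = 0.45·0.6600 / (0.45·0.6600 + 0.15·0.3400) ≈ 0.8534
After 'pass': P(defective) = 0.55·0.8534 / (0.55·0.8534 + 0.85·0.1466) ≈ 0.7903

0.790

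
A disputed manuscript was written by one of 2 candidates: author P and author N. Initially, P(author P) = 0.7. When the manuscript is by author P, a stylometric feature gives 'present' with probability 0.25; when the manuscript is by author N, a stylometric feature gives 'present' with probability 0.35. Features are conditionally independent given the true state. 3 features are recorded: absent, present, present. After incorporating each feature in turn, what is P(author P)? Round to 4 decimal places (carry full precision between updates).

After 'absent': P(author P) = 0.75·0.7000 / (0.75·0.7000 + 0.65·0.3000) ≈ 0.7292
After 'present': P(author P) = 0.25·0.7292 / (0.25·0.7292 + 0.35·0.2708) ≈ 0.6579
After 'present': P(author P) = 0.25·0.6579 / (0.25·0.6579 + 0.35·0.3421) ≈ 0.5787

0.5787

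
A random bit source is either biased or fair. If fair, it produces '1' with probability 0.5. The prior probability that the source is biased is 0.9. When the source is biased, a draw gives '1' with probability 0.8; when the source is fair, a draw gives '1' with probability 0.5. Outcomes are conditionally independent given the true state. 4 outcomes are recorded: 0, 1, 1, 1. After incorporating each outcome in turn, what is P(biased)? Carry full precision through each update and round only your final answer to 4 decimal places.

After '0': P(biased) = 0.2·0.9000 / (0.2·0.9000 + 0.5·0.1000) ≈ 0.7826
After '1': P(biased) = 0.8·0.7826 / (0.8·0.7826 + 0.5·0.2174) ≈ 0.8521
After '1': P(biased) = 0.8·0.8521 / (0.8·0.8521 + 0.5·0.1479) ≈ 0.9021
After '1': P(biased) = 0.8·0.9021 / (0.8·0.9021 + 0.5·0.0979) ≈ 0.9365

0.9365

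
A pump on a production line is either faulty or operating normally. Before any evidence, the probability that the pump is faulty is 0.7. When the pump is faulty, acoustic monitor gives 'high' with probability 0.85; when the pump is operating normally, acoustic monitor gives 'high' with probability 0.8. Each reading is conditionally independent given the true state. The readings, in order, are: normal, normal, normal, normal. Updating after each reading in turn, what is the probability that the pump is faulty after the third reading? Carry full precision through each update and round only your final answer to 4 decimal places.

Each posterior becomes the prior for the next update.
After 'normal': P(faulty) = 0.15·0.7000 / (0.15·0.7000 + 0.2·0.3000) ≈ 0.6364
After 'normal': P(faulty) = 0.15·0.6364 / (0.15·0.6364 + 0.2·0.3636) ≈ 0.5676
After 'normal': P(faulty) = 0.15·0.5676 / (0.15·0.5676 + 0.2·0.4324) ≈ 0.4961

0.4961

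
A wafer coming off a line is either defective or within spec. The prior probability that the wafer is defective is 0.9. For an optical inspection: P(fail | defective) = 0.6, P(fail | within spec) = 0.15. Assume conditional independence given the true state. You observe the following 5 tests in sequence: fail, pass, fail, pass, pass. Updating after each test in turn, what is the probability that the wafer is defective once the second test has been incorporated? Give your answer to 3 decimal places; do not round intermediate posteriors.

After 'fail': P(defective) = 0.6·0.9000 / (0.6·0.9000 + 0.15·0.1000) ≈ 0.9730
After 'pass': P(defective) = 0.4·0.9730 / (0.4·0.9730 + 0.85·0.0270) ≈ 0.9443

0.944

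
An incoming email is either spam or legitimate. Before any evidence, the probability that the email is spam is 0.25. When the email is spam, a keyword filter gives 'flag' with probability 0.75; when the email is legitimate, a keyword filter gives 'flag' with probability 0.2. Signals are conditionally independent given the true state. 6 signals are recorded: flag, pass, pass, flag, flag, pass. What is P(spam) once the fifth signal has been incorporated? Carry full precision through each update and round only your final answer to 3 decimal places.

After 'flag': P(spam) = 0.75·0.2500 / (0.75·0.2500 + 0.2·0.7500) ≈ 0.5556
After 'pass': P(spam) = 0.25·0.5556 / (0.25·0.5556 + 0.8·0.4444) ≈ 0.2809
After 'pass': P(spam) = 0.25·0.2809 / (0.25·0.2809 + 0.8·0.7191) ≈ 0.1088
After 'flag': P(spam) = 0.75·0.1088 / (0.75·0.1088 + 0.2·0.8912) ≈ 0.3140
After 'flag': P(spam) = 0.75·0.3140 / (0.75·0.3140 + 0.2·0.6860) ≈ 0.6319

0.632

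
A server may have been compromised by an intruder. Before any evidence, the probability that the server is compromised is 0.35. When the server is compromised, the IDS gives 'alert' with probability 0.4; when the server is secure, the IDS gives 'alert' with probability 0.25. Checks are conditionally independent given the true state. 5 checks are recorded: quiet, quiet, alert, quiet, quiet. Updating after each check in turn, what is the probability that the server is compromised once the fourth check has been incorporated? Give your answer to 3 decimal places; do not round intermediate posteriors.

After 'quiet': P(compromised) = 0.6·0.3500 / (0.6·0.3500 + 0.75·0.6500) ≈ 0.3011
After 'quiet': P(compromised) = 0.6·0.3011 / (0.6·0.3011 + 0.75·0.6989) ≈ 0.2563
After 'alert': P(compromised) = 0.4·0.2563 / (0.4·0.2563 + 0.25·0.7437) ≈ 0.3554
After 'quiet': P(compromised) = 0.6·0.3554 / (0.6·0.3554 + 0.75·0.6446) ≈ 0.3061

0.306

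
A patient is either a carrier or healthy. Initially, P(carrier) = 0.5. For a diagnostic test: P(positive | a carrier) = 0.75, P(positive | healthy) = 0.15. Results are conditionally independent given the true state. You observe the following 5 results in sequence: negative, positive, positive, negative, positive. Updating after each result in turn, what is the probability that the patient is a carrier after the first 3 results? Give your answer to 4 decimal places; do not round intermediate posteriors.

After 'negative': P(carrier) = 0.25·0.5000 / (0.25·0.5000 + 0.85·0.5000) ≈ 0.2273
After 'positive': P(carrier) = 0.75·0.2273 / (0.75·0.2273 + 0.15·0.7727) ≈ 0.5952
After 'positive': P(carrier) = 0.75·0.5952 / (0.75·0.5952 + 0.15·0.4048) ≈ 0.8803

0.8803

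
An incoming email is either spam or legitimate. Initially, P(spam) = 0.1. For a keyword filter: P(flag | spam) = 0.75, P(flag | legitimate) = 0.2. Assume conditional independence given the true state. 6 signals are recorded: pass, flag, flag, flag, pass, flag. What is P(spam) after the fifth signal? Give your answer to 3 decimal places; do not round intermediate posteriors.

0.364

Apply Bayes' rule sequentially, carrying P(spam) forward.
After 'pass': P(spam) = 0.25·0.1000 / (0.25·0.1000 + 0.8·0.9000) ≈ 0.0336
After 'flag': P(spam) = 0.75·0.0336 / (0.75·0.0336 + 0.2·0.9664) ≈ 0.1152
After 'flag': P(spam) = 0.75·0.1152 / (0.75·0.1152 + 0.2·0.8848) ≈ 0.3281
After 'flag': P(spam) = 0.75·0.3281 / (0.75·0.3281 + 0.2·0.6719) ≈ 0.6468
After 'pass': P(spam) = 0.25·0.6468 / (0.25·0.6468 + 0.8·0.3532) ≈ 0.3640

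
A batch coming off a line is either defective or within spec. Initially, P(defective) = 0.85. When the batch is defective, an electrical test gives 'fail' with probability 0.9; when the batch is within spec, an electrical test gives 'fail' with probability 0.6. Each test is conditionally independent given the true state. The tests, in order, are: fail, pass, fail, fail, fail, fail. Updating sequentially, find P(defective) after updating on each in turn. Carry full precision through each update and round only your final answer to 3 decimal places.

0.915

Apply Bayes' rule sequentially, carrying P(defective) forward.
After 'fail': P(defective) = 0.9·0.8500 / (0.9·0.8500 + 0.6·0.1500) ≈ 0.8947
After 'pass': P(defective) = 0.1·0.8947 / (0.1·0.8947 + 0.4·0.1053) ≈ 0.6800
After 'fail': P(defective) = 0.9·0.6800 / (0.9·0.6800 + 0.6·0.3200) ≈ 0.7612
After 'fail': P(defective) = 0.9·0.7612 / (0.9·0.7612 + 0.6·0.2388) ≈ 0.8270
After 'fail': P(defective) = 0.9·0.8270 / (0.9·0.8270 + 0.6·0.1730) ≈ 0.8776
After 'fail': P(defective) = 0.9·0.8776 / (0.9·0.8776 + 0.6·0.1224) ≈ 0.9150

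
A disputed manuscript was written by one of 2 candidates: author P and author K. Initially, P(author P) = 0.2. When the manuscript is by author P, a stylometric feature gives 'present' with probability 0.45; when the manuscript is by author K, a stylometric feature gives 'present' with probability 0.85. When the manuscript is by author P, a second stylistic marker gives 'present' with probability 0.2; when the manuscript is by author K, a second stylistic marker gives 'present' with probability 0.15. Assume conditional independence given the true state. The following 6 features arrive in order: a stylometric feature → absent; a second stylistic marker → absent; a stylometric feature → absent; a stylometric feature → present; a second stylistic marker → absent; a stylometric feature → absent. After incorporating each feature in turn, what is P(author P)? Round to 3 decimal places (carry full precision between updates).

0.852

After a stylometric feature='absent': P(author P) = 0.55·0.2000 / (0.55·0.2000 + 0.15·0.8000) ≈ 0.4783
After a second stylistic marker='absent': P(author P) = 0.8·0.4783 / (0.8·0.4783 + 0.85·0.5217) ≈ 0.4632
After a stylometric feature='absent': P(author P) = 0.55·0.4632 / (0.55·0.4632 + 0.15·0.5368) ≈ 0.7598
After a stylometric feature='present': P(author P) = 0.45·0.7598 / (0.45·0.7598 + 0.85·0.2402) ≈ 0.6261
After a second stylistic marker='absent': P(author P) = 0.8·0.6261 / (0.8·0.6261 + 0.85·0.3739) ≈ 0.6118
After a stylometric feature='absent': P(author P) = 0.55·0.6118 / (0.55·0.6118 + 0.15·0.3882) ≈ 0.8525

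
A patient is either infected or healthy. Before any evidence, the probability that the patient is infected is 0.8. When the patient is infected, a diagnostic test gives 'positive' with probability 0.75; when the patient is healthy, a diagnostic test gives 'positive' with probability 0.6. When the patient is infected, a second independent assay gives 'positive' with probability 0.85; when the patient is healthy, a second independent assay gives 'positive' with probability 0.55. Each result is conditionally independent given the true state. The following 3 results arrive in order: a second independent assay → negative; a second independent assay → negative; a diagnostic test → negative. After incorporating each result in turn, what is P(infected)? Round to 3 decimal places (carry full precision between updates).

Apply Bayes' rule sequentially, carrying P(infected) forward.
After a second independent assay='negative': P(infected) = 0.15·0.8000 / (0.15·0.8000 + 0.45·0.2000) ≈ 0.5714
After a second independent assay='negative': P(infected) = 0.15·0.5714 / (0.15·0.5714 + 0.45·0.4286) ≈ 0.3077
After a diagnostic test='negative': P(infected) = 0.25·0.3077 / (0.25·0.3077 + 0.4·0.6923) ≈ 0.2174

0.217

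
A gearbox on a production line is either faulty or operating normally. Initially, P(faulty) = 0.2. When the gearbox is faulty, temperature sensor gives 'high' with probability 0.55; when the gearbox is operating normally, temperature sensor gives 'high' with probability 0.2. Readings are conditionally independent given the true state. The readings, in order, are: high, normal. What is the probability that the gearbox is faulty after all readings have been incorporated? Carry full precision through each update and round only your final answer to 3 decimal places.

After 'high': P(faulty) = 0.55·0.2000 / (0.55·0.2000 + 0.2·0.8000) ≈ 0.4074
After 'normal': P(faulty) = 0.45·0.4074 / (0.45·0.4074 + 0.8·0.5926) ≈ 0.2789

0.279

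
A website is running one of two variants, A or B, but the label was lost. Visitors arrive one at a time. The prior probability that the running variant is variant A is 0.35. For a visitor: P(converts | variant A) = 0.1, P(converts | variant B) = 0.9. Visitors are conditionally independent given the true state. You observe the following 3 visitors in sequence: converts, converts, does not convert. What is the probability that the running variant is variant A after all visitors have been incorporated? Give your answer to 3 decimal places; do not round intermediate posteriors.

0.056

After 'converts': P(A) = 0.1·0.3500 / (0.1·0.3500 + 0.9·0.6500) ≈ 0.0565
After 'converts': P(A) = 0.1·0.0565 / (0.1·0.0565 + 0.9·0.9435) ≈ 0.0066
After 'does not convert': P(A) = 0.9·0.0066 / (0.9·0.0066 + 0.1·0.9934) ≈ 0.0565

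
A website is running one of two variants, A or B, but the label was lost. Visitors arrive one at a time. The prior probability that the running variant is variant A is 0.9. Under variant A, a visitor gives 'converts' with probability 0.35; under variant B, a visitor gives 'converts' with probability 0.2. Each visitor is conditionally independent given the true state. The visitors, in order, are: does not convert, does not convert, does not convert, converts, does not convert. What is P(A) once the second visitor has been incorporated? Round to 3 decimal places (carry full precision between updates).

0.856

After 'does not convert': P(A) = 0.65·0.9000 / (0.65·0.9000 + 0.8·0.1000) ≈ 0.8797
After 'does not convert': P(A) = 0.65·0.8797 / (0.65·0.8797 + 0.8·0.1203) ≈ 0.8559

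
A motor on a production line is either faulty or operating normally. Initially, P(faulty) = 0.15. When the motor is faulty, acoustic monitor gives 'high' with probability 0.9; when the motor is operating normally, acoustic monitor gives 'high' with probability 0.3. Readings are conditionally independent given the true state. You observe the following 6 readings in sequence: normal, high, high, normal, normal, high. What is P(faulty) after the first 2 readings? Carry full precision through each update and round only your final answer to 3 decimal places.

0.070

Apply Bayes' rule sequentially, carrying P(faulty) forward.
After 'normal': P(faulty) = 0.1·0.1500 / (0.1·0.1500 + 0.7·0.8500) ≈ 0.0246
After 'high': P(faulty) = 0.9·0.0246 / (0.9·0.0246 + 0.3·0.9754) ≈ 0.0703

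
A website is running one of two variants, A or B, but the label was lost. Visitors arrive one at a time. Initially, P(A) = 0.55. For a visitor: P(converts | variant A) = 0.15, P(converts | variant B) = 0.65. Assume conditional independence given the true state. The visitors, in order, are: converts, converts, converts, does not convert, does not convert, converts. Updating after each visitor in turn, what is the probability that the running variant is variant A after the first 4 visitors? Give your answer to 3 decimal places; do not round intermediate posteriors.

0.035

Each posterior becomes the prior for the next update.
After 'converts': P(A) = 0.15·0.5500 / (0.15·0.5500 + 0.65·0.4500) ≈ 0.2200
After 'converts': P(A) = 0.15·0.2200 / (0.15·0.2200 + 0.65·0.7800) ≈ 0.0611
After 'converts': P(A) = 0.15·0.0611 / (0.15·0.0611 + 0.65·0.9389) ≈ 0.0148
After 'does not convert': P(A) = 0.85·0.0148 / (0.85·0.0148 + 0.35·0.9852) ≈ 0.0352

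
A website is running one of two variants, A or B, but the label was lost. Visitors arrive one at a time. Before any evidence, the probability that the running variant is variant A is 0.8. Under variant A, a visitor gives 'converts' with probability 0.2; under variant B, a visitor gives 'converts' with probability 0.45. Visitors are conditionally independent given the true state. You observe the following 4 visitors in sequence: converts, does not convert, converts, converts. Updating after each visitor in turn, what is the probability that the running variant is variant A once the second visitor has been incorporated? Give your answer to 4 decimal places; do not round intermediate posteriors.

0.7211

After 'converts': P(A) = 0.2·0.8000 / (0.2·0.8000 + 0.45·0.2000) ≈ 0.6400
After 'does not convert': P(A) = 0.8·0.6400 / (0.8·0.6400 + 0.55·0.3600) ≈ 0.7211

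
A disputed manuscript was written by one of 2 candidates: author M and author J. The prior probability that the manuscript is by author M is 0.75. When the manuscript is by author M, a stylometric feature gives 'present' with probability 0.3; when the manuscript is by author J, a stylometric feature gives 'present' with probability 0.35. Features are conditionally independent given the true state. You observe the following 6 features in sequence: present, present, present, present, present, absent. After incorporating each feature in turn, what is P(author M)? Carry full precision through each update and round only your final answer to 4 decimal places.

After 'present': P(author M) = 0.3·0.7500 / (0.3·0.7500 + 0.35·0.2500) ≈ 0.7200
After 'present': P(author M) = 0.3·0.7200 / (0.3·0.7200 + 0.35·0.2800) ≈ 0.6879
After 'present': P(author M) = 0.3·0.6879 / (0.3·0.6879 + 0.35·0.3121) ≈ 0.6539
After 'present': P(author M) = 0.3·0.6539 / (0.3·0.6539 + 0.35·0.3461) ≈ 0.6182
After 'present': P(author M) = 0.3·0.6182 / (0.3·0.6182 + 0.35·0.3818) ≈ 0.5812
After 'absent': P(author M) = 0.7·0.5812 / (0.7·0.5812 + 0.65·0.4188) ≈ 0.5992

0.5992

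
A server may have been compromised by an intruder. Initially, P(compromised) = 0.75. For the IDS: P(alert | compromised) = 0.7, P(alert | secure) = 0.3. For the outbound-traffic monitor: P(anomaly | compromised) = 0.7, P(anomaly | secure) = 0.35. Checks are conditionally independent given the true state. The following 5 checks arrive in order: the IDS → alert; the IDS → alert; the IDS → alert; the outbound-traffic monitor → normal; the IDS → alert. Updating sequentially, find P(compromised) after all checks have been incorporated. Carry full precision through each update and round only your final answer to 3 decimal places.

0.976

Each posterior becomes the prior for the next update.
After the IDS='alert': P(compromised) = 0.7·0.7500 / (0.7·0.7500 + 0.3·0.2500) ≈ 0.8750
After the IDS='alert': P(compromised) = 0.7·0.8750 / (0.7·0.8750 + 0.3·0.1250) ≈ 0.9423
After the IDS='alert': P(compromised) = 0.7·0.9423 / (0.7·0.9423 + 0.3·0.0577) ≈ 0.9744
After the outbound-traffic monitor='normal': P(compromised) = 0.3·0.9744 / (0.3·0.9744 + 0.65·0.0256) ≈ 0.9462
After the IDS='alert': P(compromised) = 0.7·0.9462 / (0.7·0.9462 + 0.3·0.0538) ≈ 0.9762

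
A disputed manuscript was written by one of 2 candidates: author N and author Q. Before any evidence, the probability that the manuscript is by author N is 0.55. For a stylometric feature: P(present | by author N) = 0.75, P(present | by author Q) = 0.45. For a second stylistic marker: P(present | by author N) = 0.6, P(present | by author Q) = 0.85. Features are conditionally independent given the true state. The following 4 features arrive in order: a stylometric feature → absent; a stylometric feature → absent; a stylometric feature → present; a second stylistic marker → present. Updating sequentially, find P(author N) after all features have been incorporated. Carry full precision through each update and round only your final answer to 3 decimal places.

Each posterior becomes the prior for the next update.
After a stylometric feature='absent': P(author N) = 0.25·0.5500 / (0.25·0.5500 + 0.55·0.4500) ≈ 0.3571
After a stylometric feature='absent': P(author N) = 0.25·0.3571 / (0.25·0.3571 + 0.55·0.6429) ≈ 0.2016
After a stylometric feature='present': P(author N) = 0.75·0.2016 / (0.75·0.2016 + 0.45·0.7984) ≈ 0.2962
After a second stylistic marker='present': P(author N) = 0.6·0.2962 / (0.6·0.2962 + 0.85·0.7038) ≈ 0.2290

0.229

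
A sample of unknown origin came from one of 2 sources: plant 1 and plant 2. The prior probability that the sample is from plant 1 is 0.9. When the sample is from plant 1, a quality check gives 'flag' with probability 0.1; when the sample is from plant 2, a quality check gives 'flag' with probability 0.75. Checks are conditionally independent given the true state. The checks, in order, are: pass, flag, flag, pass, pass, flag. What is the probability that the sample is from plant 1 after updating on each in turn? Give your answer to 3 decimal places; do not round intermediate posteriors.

0.499

After 'pass': P(plant 1) = 0.9·0.9000 / (0.9·0.9000 + 0.25·0.1000) ≈ 0.9701
After 'flag': P(plant 1) = 0.1·0.9701 / (0.1·0.9701 + 0.75·0.0299) ≈ 0.8120
After 'flag': P(plant 1) = 0.1·0.8120 / (0.1·0.8120 + 0.75·0.1880) ≈ 0.3655
After 'pass': P(plant 1) = 0.9·0.3655 / (0.9·0.3655 + 0.25·0.6345) ≈ 0.6746
After 'pass': P(plant 1) = 0.9·0.6746 / (0.9·0.6746 + 0.25·0.3254) ≈ 0.8819
After 'flag': P(plant 1) = 0.1·0.8819 / (0.1·0.8819 + 0.75·0.1181) ≈ 0.4988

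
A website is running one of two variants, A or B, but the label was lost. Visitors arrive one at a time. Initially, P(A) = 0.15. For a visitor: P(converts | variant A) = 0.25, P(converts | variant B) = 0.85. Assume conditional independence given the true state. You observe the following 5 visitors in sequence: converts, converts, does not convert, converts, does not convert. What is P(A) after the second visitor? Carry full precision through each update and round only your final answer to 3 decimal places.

After 'converts': P(A) = 0.25·0.1500 / (0.25·0.1500 + 0.85·0.8500) ≈ 0.0493
After 'converts': P(A) = 0.25·0.0493 / (0.25·0.0493 + 0.85·0.9507) ≈ 0.0150

0.015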